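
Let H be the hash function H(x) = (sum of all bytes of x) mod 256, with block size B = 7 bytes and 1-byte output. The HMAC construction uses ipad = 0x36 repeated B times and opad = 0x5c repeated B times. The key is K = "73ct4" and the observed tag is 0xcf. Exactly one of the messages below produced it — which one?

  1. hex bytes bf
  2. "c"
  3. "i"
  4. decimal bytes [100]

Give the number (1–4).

2

Key "73ct4" = 37 33 63 74 34 is 5 bytes ≤ B = 7; zero-pad to 7 bytes: K' = 37 33 63 74 34 00 00.
K' ⊕ ipad = 01 05 55 42 02 36 36; K' ⊕ opad = 6b 6f 3f 28 68 5c 5c.
m1: inner = H(01 05 55 42 02 36 36 bf) = ca; tag = H(6b 6f 3f 28 68 5c 5c ca) = 2b
m2: inner = H(01 05 55 42 02 36 36 63) = 6e; tag = H(6b 6f 3f 28 68 5c 5c 6e) = cf ← matches
m3: inner = H(01 05 55 42 02 36 36 69) = 74; tag = H(6b 6f 3f 28 68 5c 5c 74) = d5
m4: inner = H(01 05 55 42 02 36 36 64) = 6f; tag = H(6b 6f 3f 28 68 5c 5c 6f) = d0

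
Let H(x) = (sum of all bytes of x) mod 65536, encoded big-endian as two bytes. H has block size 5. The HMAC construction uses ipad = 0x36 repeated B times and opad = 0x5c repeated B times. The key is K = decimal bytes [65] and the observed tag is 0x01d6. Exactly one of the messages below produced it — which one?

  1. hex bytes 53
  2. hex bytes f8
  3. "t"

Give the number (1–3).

Key decimal bytes [65] = 41 is 1 byte ≤ B = 5; zero-pad to 5 bytes: K' = 41 00 00 00 00.
K' ⊕ ipad = 77 36 36 36 36; K' ⊕ opad = 1d 5c 5c 5c 5c.
m1: inner = H(77 36 36 36 36 53) = 01 a2; tag = H(1d 5c 5c 5c 5c 01 a2) = 0230
m2: inner = H(77 36 36 36 36 f8) = 02 47; tag = H(1d 5c 5c 5c 5c 02 47) = 01d6 ← matches
m3: inner = H(77 36 36 36 36 74) = 01 c3; tag = H(1d 5c 5c 5c 5c 01 c3) = 0251

2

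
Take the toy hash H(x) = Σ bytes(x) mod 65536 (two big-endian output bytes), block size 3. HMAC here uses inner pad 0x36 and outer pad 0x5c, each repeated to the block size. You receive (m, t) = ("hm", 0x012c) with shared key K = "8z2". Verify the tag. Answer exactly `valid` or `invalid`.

Key "8z2" = 38 7a 32 is exactly B = 3 bytes: K' = 38 7a 32.
K' ⊕ ipad = 0e 4c 04; K' ⊕ opad = 64 26 6e.
Inner hash: sum = 14+76+4+104+109 = 307 → 01 33.
Outer hash (recomputed tag): sum = 100+38+110+1+51 = 300 → 01 2c.
Recomputed tag = 012c; claimed = 012c → match.

valid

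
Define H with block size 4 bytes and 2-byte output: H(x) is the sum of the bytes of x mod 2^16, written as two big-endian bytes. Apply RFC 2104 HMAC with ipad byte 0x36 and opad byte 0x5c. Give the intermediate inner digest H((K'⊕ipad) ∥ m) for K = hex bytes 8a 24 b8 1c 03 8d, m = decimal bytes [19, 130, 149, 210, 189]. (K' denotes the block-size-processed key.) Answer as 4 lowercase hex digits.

Key hex bytes 8a 24 b8 1c 03 8d is 6 bytes > B = 4, so hash it first: H(key) = 02 12, then zero-pad to 4 bytes: K' = 02 12 00 00.
K' ⊕ ipad = 34 24 36 36.
Inner input = 34 24 36 36 ∥ 13 82 95 d2 bd.
Inner hash: sum = 52+36+54+54+19+130+149+210+189 = 893 → 03 7d.

037d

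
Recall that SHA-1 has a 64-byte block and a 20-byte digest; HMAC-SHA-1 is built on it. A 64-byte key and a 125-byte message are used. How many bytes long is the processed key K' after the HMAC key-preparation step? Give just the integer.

64

Key is 64 ≤ 64 bytes, zero-padded: |K'| = 64.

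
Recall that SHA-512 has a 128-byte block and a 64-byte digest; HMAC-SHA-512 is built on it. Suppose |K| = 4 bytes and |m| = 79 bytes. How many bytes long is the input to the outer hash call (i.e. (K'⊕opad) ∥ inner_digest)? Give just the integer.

192

Key is 4 ≤ 128 bytes, zero-padded: |K'| = 128.
Outer input = (K'⊕opad) ∥ H(inner) → 128 + 64 = 192 bytes.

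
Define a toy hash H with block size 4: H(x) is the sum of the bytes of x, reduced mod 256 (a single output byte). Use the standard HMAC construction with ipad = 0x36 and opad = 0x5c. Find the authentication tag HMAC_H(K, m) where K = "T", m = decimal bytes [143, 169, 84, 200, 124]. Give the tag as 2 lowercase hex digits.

f0

Key "T" = 54 is 1 byte ≤ B = 4; zero-pad to 4 bytes: K' = 54 00 00 00.
K' ⊕ ipad = 62 36 36 36.  K' ⊕ opad = 08 5c 5c 5c.
Inner input = (K'⊕ipad) ∥ m = 62 36 36 36 ∥ 8f a9 54 c8 7c.
Inner hash: sum = 98+54+54+54+143+169+84+200+124 = 980; mod 256 = 212 → d4.
Outer input = (K'⊕opad) ∥ inner = 08 5c 5c 5c ∥ d4.
Outer hash (tag): sum = 8+92+92+92+212 = 496; mod 256 = 240 → f0.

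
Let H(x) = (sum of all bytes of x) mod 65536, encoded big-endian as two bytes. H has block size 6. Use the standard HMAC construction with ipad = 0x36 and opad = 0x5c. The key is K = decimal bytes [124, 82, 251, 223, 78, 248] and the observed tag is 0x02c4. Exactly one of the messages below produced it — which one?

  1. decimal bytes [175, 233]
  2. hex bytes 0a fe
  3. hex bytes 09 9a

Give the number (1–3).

Key decimal bytes [124, 82, 251, 223, 78, 248] = 7c 52 fb df 4e f8 is exactly B = 6 bytes: K' = 7c 52 fb df 4e f8.
K' ⊕ ipad = 4a 64 cd e9 78 ce; K' ⊕ opad = 20 0e a7 83 12 a4.
m1: inner = H(4a 64 cd e9 78 ce af e9) = 05 42; tag = H(20 0e a7 83 12 a4 05 42) = 0255
m2: inner = H(4a 64 cd e9 78 ce 0a fe) = 04 b2; tag = H(20 0e a7 83 12 a4 04 b2) = 02c4 ← matches
m3: inner = H(4a 64 cd e9 78 ce 09 9a) = 04 4d; tag = H(20 0e a7 83 12 a4 04 4d) = 025f

2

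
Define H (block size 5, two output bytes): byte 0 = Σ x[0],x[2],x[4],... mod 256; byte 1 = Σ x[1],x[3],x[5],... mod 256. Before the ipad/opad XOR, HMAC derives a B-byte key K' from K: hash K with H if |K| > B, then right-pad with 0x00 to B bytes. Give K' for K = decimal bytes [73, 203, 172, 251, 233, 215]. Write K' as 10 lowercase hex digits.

de9d000000

|K| = 6 > B = 5, so first hash the key.
H(K): even-index sum = 478 mod 256 = 222; odd-index sum = 669 mod 256 = 157 → de 9d.
Zero-pad H(K) = de 9d to 5 bytes: K' = de 9d 00 00 00.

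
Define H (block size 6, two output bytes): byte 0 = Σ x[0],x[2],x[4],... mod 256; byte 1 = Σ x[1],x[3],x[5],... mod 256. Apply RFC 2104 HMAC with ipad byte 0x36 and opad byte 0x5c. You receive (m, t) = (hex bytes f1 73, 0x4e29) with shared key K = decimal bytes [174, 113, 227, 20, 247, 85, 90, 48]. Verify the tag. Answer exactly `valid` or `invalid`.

Key decimal bytes [174, 113, 227, 20, 247, 85, 90, 48] = ae 71 e3 14 f7 55 5a 30 is 8 bytes > B = 6, so hash it first: H(key) = e2 0a, then zero-pad to 6 bytes: K' = e2 0a 00 00 00 00.
K' ⊕ ipad = d4 3c 36 36 36 36; K' ⊕ opad = be 56 5c 5c 5c 5c.
Inner hash: even-index sum = 561 mod 256 = 49; odd-index sum = 283 mod 256 = 27 → 31 1b.
Outer hash (recomputed tag): even-index sum = 423 mod 256 = 167; odd-index sum = 297 mod 256 = 41 → a7 29.
Recomputed tag = a729; claimed = 4e29 → mismatch.

invalid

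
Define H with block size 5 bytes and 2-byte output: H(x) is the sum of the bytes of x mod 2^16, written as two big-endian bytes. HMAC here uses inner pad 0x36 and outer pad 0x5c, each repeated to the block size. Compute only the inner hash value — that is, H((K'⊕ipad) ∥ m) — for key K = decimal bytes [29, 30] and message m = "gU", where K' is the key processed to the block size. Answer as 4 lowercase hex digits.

Key decimal bytes [29, 30] = 1d 1e is 2 bytes ≤ B = 5; zero-pad to 5 bytes: K' = 1d 1e 00 00 00.
K' ⊕ ipad = 2b 28 36 36 36.
Inner input = 2b 28 36 36 36 ∥ 67 55.
Inner hash: sum = 43+40+54+54+54+103+85 = 433 → 01 b1.

01b1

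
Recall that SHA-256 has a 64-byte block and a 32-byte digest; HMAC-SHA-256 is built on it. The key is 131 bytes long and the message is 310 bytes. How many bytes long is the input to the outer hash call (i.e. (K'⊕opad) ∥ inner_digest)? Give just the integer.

96

Key is 131 > 64 bytes, so it is hashed to 32 bytes then zero-padded to 64: |K'| = 64.
Outer input = (K'⊕opad) ∥ H(inner) → 64 + 32 = 96 bytes.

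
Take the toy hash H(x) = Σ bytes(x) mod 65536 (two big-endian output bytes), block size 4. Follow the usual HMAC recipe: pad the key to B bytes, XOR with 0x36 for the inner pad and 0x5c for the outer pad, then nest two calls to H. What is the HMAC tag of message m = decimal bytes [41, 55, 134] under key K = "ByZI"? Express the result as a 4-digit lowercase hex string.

Key "ByZI" = 42 79 5a 49 is exactly B = 4 bytes: K' = 42 79 5a 49.
K' ⊕ ipad = 74 4f 6c 7f.  K' ⊕ opad = 1e 25 06 15.
Inner input = (K'⊕ipad) ∥ m = 74 4f 6c 7f ∥ 29 37 86.
Inner hash: sum = 116+79+108+127+41+55+134 = 660 → 02 94.
Outer input = (K'⊕opad) ∥ inner = 1e 25 06 15 ∥ 02 94.
Outer hash (tag): sum = 30+37+6+21+2+148 = 244 → 00 f4.

00f4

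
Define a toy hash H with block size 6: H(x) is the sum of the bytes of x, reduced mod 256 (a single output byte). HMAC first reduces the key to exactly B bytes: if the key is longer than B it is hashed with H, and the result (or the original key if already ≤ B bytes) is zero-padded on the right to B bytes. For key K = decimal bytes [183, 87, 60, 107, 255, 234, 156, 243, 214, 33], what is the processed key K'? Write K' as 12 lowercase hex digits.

|K| = 10 > B = 6, so first hash the key.
H(K): sum = 183+87+60+107+255+234+156+243+214+33 = 1572; mod 256 = 36 → 24.
Zero-pad H(K) = 24 to 6 bytes: K' = 24 00 00 00 00 00.

240000000000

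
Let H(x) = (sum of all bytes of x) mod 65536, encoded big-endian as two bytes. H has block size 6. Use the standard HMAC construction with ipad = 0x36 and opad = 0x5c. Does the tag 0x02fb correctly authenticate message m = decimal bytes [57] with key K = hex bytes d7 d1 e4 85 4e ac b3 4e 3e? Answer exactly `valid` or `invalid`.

Key hex bytes d7 d1 e4 85 4e ac b3 4e 3e is 9 bytes > B = 6, so hash it first: H(key) = 05 4a, then zero-pad to 6 bytes: K' = 05 4a 00 00 00 00.
K' ⊕ ipad = 33 7c 36 36 36 36; K' ⊕ opad = 59 16 5c 5c 5c 5c.
Inner hash: sum = 51+124+54+54+54+54+57 = 448 → 01 c0.
Outer hash (recomputed tag): sum = 89+22+92+92+92+92+1+192 = 672 → 02 a0.
Recomputed tag = 02a0; claimed = 02fb → mismatch.

invalid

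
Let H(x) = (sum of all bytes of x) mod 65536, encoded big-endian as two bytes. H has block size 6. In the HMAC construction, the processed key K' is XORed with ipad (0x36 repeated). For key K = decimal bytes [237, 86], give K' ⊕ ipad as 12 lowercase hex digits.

Key decimal bytes [237, 86] = ed 56 is 2 bytes ≤ B = 6; zero-pad to 6 bytes: K' = ed 56 00 00 00 00.
XOR each byte with 0x36: ed⊕36=db, 56⊕36=60, 00⊕36=36, 00⊕36=36, 00⊕36=36, 00⊕36=36.

db6036363636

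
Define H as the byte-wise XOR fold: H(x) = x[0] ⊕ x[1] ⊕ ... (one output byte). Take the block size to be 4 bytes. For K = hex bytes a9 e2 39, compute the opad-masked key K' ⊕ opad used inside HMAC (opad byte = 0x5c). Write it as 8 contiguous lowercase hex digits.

Key hex bytes a9 e2 39 is 3 bytes ≤ B = 4; zero-pad to 4 bytes: K' = a9 e2 39 00.
XOR each byte with 0x5c: a9⊕5c=f5, e2⊕5c=be, 39⊕5c=65, 00⊕5c=5c.

f5be655c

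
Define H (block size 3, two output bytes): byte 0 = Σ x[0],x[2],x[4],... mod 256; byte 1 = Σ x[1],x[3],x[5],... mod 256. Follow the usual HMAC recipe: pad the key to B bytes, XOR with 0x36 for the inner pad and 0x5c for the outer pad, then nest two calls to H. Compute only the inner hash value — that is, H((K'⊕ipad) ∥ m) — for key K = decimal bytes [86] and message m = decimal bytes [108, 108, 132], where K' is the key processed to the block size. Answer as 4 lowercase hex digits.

Key decimal bytes [86] = 56 is 1 byte ≤ B = 3; zero-pad to 3 bytes: K' = 56 00 00.
K' ⊕ ipad = 60 36 36.
Inner input = 60 36 36 ∥ 6c 6c 84.
Inner hash: even-index sum = 258 mod 256 = 2; odd-index sum = 294 mod 256 = 38 → 02 26.

0226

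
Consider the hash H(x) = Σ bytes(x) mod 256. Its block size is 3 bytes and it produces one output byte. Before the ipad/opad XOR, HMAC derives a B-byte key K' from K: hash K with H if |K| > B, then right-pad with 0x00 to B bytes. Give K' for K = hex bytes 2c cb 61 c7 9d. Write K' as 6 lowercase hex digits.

bc0000

|K| = 5 > B = 3, so first hash the key.
H(K): sum = 44+203+97+199+157 = 700; mod 256 = 188 → bc.
Zero-pad H(K) = bc to 3 bytes: K' = bc 00 00.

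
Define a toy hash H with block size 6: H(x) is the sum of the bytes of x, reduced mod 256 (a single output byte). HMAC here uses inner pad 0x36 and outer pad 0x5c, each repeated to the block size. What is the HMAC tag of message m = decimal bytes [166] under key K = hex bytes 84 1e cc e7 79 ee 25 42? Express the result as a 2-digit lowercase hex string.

14

Key hex bytes 84 1e cc e7 79 ee 25 42 is 8 bytes > B = 6, so hash it first: H(key) = 23, then zero-pad to 6 bytes: K' = 23 00 00 00 00 00.
K' ⊕ ipad = 15 36 36 36 36 36.  K' ⊕ opad = 7f 5c 5c 5c 5c 5c.
Inner input = (K'⊕ipad) ∥ m = 15 36 36 36 36 36 ∥ a6.
Inner hash: sum = 21+54+54+54+54+54+166 = 457; mod 256 = 201 → c9.
Outer input = (K'⊕opad) ∥ inner = 7f 5c 5c 5c 5c 5c ∥ c9.
Outer hash (tag): sum = 127+92+92+92+92+92+201 = 788; mod 256 = 20 → 14.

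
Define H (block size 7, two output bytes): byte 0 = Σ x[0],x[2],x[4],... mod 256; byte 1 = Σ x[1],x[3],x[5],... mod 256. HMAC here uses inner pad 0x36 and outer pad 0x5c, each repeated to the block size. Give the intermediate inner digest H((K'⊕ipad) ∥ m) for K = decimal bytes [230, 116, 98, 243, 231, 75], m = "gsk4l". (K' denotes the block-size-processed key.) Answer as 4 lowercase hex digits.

Key decimal bytes [230, 116, 98, 243, 231, 75] = e6 74 62 f3 e7 4b is 6 bytes ≤ B = 7; zero-pad to 7 bytes: K' = e6 74 62 f3 e7 4b 00.
K' ⊕ ipad = d0 42 54 c5 d1 7d 36.
Inner input = d0 42 54 c5 d1 7d 36 ∥ 67 73 6b 34 6c.
Inner hash: even-index sum = 722 mod 256 = 210; odd-index sum = 706 mod 256 = 194 → d2 c2.

d2c2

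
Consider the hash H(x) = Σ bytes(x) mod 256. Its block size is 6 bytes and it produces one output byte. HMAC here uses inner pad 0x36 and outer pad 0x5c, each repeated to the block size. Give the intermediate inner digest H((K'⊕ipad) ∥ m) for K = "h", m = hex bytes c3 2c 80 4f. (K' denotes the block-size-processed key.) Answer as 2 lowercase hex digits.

Key "h" = 68 is 1 byte ≤ B = 6; zero-pad to 6 bytes: K' = 68 00 00 00 00 00.
K' ⊕ ipad = 5e 36 36 36 36 36.
Inner input = 5e 36 36 36 36 36 ∥ c3 2c 80 4f.
Inner hash: sum = 94+54+54+54+54+54+195+44+128+79 = 810; mod 256 = 42 → 2a.

2a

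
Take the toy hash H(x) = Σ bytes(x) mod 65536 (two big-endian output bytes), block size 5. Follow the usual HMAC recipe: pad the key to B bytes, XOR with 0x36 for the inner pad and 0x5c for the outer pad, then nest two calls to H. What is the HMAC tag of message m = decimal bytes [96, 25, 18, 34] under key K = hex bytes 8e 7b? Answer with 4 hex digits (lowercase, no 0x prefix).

Key hex bytes 8e 7b is 2 bytes ≤ B = 5; zero-pad to 5 bytes: K' = 8e 7b 00 00 00.
K' ⊕ ipad = b8 4d 36 36 36.  K' ⊕ opad = d2 27 5c 5c 5c.
Inner input = (K'⊕ipad) ∥ m = b8 4d 36 36 36 ∥ 60 19 12 22.
Inner hash: sum = 184+77+54+54+54+96+25+18+34 = 596 → 02 54.
Outer input = (K'⊕opad) ∥ inner = d2 27 5c 5c 5c ∥ 02 54.
Outer hash (tag): sum = 210+39+92+92+92+2+84 = 611 → 02 63.

0263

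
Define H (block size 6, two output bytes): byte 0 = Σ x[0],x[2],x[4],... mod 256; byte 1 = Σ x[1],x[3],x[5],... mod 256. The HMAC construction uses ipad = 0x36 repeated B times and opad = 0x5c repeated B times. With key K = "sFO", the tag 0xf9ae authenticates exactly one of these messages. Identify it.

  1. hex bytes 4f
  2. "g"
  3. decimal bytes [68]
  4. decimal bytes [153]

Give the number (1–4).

2

Key "sFO" = 73 46 4f is 3 bytes ≤ B = 6; zero-pad to 6 bytes: K' = 73 46 4f 00 00 00.
K' ⊕ ipad = 45 70 79 36 36 36; K' ⊕ opad = 2f 1a 13 5c 5c 5c.
m1: inner = H(45 70 79 36 36 36 4f) = 43 dc; tag = H(2f 1a 13 5c 5c 5c 43 dc) = e1ae
m2: inner = H(45 70 79 36 36 36 67) = 5b dc; tag = H(2f 1a 13 5c 5c 5c 5b dc) = f9ae ← matches
m3: inner = H(45 70 79 36 36 36 44) = 38 dc; tag = H(2f 1a 13 5c 5c 5c 38 dc) = d6ae
m4: inner = H(45 70 79 36 36 36 99) = 8d dc; tag = H(2f 1a 13 5c 5c 5c 8d dc) = 2bae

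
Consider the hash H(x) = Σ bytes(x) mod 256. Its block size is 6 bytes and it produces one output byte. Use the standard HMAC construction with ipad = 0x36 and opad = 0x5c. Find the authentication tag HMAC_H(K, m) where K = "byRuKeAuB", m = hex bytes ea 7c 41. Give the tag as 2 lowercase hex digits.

13

Key "byRuKeAuB" = 62 79 52 75 4b 65 41 75 42 is 9 bytes > B = 6, so hash it first: H(key) = 4a, then zero-pad to 6 bytes: K' = 4a 00 00 00 00 00.
K' ⊕ ipad = 7c 36 36 36 36 36.  K' ⊕ opad = 16 5c 5c 5c 5c 5c.
Inner input = (K'⊕ipad) ∥ m = 7c 36 36 36 36 36 ∥ ea 7c 41.
Inner hash: sum = 124+54+54+54+54+54+234+124+65 = 817; mod 256 = 49 → 31.
Outer input = (K'⊕opad) ∥ inner = 16 5c 5c 5c 5c 5c ∥ 31.
Outer hash (tag): sum = 22+92+92+92+92+92+49 = 531; mod 256 = 19 → 13.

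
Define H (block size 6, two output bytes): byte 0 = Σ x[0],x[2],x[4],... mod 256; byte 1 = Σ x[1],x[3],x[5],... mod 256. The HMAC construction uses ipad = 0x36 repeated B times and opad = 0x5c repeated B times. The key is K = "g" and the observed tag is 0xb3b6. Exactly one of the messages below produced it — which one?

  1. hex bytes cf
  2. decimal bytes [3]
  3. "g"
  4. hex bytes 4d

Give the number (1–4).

2

Key "g" = 67 is 1 byte ≤ B = 6; zero-pad to 6 bytes: K' = 67 00 00 00 00 00.
K' ⊕ ipad = 51 36 36 36 36 36; K' ⊕ opad = 3b 5c 5c 5c 5c 5c.
m1: inner = H(51 36 36 36 36 36 cf) = 8c a2; tag = H(3b 5c 5c 5c 5c 5c 8c a2) = 7fb6
m2: inner = H(51 36 36 36 36 36 03) = c0 a2; tag = H(3b 5c 5c 5c 5c 5c c0 a2) = b3b6 ← matches
m3: inner = H(51 36 36 36 36 36 67) = 24 a2; tag = H(3b 5c 5c 5c 5c 5c 24 a2) = 17b6
m4: inner = H(51 36 36 36 36 36 4d) = 0a a2; tag = H(3b 5c 5c 5c 5c 5c 0a a2) = fdb6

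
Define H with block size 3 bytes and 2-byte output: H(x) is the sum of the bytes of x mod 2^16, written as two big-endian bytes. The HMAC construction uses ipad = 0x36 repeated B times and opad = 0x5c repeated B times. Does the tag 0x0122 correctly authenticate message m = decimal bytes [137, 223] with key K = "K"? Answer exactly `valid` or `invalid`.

valid

Key "K" = 4b is 1 byte ≤ B = 3; zero-pad to 3 bytes: K' = 4b 00 00.
K' ⊕ ipad = 7d 36 36; K' ⊕ opad = 17 5c 5c.
Inner hash: sum = 125+54+54+137+223 = 593 → 02 51.
Outer hash (recomputed tag): sum = 23+92+92+2+81 = 290 → 01 22.
Recomputed tag = 0122; claimed = 0122 → match.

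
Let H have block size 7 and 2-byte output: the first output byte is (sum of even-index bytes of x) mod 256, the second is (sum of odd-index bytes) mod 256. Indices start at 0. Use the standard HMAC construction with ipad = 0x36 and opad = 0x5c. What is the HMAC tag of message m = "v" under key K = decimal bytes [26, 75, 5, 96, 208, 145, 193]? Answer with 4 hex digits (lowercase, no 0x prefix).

b85c

Key decimal bytes [26, 75, 5, 96, 208, 145, 193] = 1a 4b 05 60 d0 91 c1 is exactly B = 7 bytes: K' = 1a 4b 05 60 d0 91 c1.
K' ⊕ ipad = 2c 7d 33 56 e6 a7 f7.  K' ⊕ opad = 46 17 59 3c 8c cd 9d.
Inner input = (K'⊕ipad) ∥ m = 2c 7d 33 56 e6 a7 f7 ∥ 76.
Inner hash: even-index sum = 572 mod 256 = 60; odd-index sum = 496 mod 256 = 240 → 3c f0.
Outer input = (K'⊕opad) ∥ inner = 46 17 59 3c 8c cd 9d ∥ 3c f0.
Outer hash (tag): even-index sum = 696 mod 256 = 184; odd-index sum = 348 mod 256 = 92 → b8 5c.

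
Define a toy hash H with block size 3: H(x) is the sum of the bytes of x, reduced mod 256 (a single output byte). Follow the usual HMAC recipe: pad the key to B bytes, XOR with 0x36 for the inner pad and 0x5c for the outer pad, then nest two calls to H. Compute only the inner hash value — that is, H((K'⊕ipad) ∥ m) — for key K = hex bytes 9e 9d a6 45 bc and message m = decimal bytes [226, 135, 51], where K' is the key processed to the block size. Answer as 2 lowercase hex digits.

Key hex bytes 9e 9d a6 45 bc is 5 bytes > B = 3, so hash it first: H(key) = e2, then zero-pad to 3 bytes: K' = e2 00 00.
K' ⊕ ipad = d4 36 36.
Inner input = d4 36 36 ∥ e2 87 33.
Inner hash: sum = 212+54+54+226+135+51 = 732; mod 256 = 220 → dc.

dc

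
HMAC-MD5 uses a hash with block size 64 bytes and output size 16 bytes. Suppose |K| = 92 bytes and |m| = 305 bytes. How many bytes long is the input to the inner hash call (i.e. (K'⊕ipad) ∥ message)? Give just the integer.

Key is 92 > 64 bytes, so it is hashed to 16 bytes then zero-padded to 64: |K'| = 64.
Inner input = (K'⊕ipad) ∥ m → 64 + 305 = 369 bytes.

369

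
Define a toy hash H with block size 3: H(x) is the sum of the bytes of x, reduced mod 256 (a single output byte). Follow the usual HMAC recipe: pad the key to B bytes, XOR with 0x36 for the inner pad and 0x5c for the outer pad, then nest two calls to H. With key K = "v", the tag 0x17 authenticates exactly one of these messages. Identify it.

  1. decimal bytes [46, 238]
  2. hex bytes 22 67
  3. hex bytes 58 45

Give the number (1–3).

2

Key "v" = 76 is 1 byte ≤ B = 3; zero-pad to 3 bytes: K' = 76 00 00.
K' ⊕ ipad = 40 36 36; K' ⊕ opad = 2a 5c 5c.
m1: inner = H(40 36 36 2e ee) = c8; tag = H(2a 5c 5c c8) = aa
m2: inner = H(40 36 36 22 67) = 35; tag = H(2a 5c 5c 35) = 17 ← matches
m3: inner = H(40 36 36 58 45) = 49; tag = H(2a 5c 5c 49) = 2b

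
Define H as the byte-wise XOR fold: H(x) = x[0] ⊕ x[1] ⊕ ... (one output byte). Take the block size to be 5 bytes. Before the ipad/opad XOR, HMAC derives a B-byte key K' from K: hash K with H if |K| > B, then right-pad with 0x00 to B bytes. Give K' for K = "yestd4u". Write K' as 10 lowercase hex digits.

|K| = 7 > B = 5, so first hash the key.
H(K): XOR 79⊕65⊕73⊕74⊕64⊕34⊕75 = 3e.
Zero-pad H(K) = 3e to 5 bytes: K' = 3e 00 00 00 00.

3e00000000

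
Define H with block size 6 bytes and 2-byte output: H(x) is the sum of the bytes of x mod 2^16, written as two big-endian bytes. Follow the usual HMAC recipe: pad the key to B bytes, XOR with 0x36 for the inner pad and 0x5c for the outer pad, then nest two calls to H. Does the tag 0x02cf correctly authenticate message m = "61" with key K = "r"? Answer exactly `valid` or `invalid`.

invalid

Key "r" = 72 is 1 byte ≤ B = 6; zero-pad to 6 bytes: K' = 72 00 00 00 00 00.
K' ⊕ ipad = 44 36 36 36 36 36; K' ⊕ opad = 2e 5c 5c 5c 5c 5c.
Inner hash: sum = 68+54+54+54+54+54+54+49 = 441 → 01 b9.
Outer hash (recomputed tag): sum = 46+92+92+92+92+92+1+185 = 692 → 02 b4.
Recomputed tag = 02b4; claimed = 02cf → mismatch.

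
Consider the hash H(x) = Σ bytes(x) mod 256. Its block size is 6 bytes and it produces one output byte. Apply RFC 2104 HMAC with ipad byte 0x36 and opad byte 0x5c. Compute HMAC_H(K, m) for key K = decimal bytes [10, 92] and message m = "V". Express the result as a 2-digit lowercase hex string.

9a

Key decimal bytes [10, 92] = 0a 5c is 2 bytes ≤ B = 6; zero-pad to 6 bytes: K' = 0a 5c 00 00 00 00.
K' ⊕ ipad = 3c 6a 36 36 36 36.  K' ⊕ opad = 56 00 5c 5c 5c 5c.
Inner input = (K'⊕ipad) ∥ m = 3c 6a 36 36 36 36 ∥ 56.
Inner hash: sum = 60+106+54+54+54+54+86 = 468; mod 256 = 212 → d4.
Outer input = (K'⊕opad) ∥ inner = 56 00 5c 5c 5c 5c ∥ d4.
Outer hash (tag): sum = 86+0+92+92+92+92+212 = 666; mod 256 = 154 → 9a.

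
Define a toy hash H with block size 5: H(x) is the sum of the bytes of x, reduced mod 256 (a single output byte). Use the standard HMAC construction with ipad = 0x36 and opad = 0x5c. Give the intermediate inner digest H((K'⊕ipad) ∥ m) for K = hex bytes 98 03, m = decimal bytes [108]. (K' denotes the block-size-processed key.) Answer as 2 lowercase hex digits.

f1

Key hex bytes 98 03 is 2 bytes ≤ B = 5; zero-pad to 5 bytes: K' = 98 03 00 00 00.
K' ⊕ ipad = ae 35 36 36 36.
Inner input = ae 35 36 36 36 ∥ 6c.
Inner hash: sum = 174+53+54+54+54+108 = 497; mod 256 = 241 → f1.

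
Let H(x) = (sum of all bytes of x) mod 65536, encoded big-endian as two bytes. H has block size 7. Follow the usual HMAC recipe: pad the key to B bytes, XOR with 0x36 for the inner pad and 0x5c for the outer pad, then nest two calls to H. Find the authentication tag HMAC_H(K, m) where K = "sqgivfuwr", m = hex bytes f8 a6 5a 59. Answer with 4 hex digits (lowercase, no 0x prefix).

034d

Key "sqgivfuwr" = 73 71 67 69 76 66 75 77 72 is 9 bytes > B = 7, so hash it first: H(key) = 03 ee, then zero-pad to 7 bytes: K' = 03 ee 00 00 00 00 00.
K' ⊕ ipad = 35 d8 36 36 36 36 36.  K' ⊕ opad = 5f b2 5c 5c 5c 5c 5c.
Inner input = (K'⊕ipad) ∥ m = 35 d8 36 36 36 36 36 ∥ f8 a6 5a 59.
Inner hash: sum = 53+216+54+54+54+54+54+248+166+90+89 = 1132 → 04 6c.
Outer input = (K'⊕opad) ∥ inner = 5f b2 5c 5c 5c 5c 5c ∥ 04 6c.
Outer hash (tag): sum = 95+178+92+92+92+92+92+4+108 = 845 → 03 4d.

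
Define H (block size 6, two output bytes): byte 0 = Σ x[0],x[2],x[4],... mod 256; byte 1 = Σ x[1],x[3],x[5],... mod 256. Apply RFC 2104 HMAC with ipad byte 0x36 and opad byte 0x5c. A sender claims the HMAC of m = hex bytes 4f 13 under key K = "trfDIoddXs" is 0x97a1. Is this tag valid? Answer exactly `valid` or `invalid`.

Key "trfDIoddXs" = 74 72 66 44 49 6f 64 64 58 73 is 10 bytes > B = 6, so hash it first: H(key) = df fc, then zero-pad to 6 bytes: K' = df fc 00 00 00 00.
K' ⊕ ipad = e9 ca 36 36 36 36; K' ⊕ opad = 83 a0 5c 5c 5c 5c.
Inner hash: even-index sum = 420 mod 256 = 164; odd-index sum = 329 mod 256 = 73 → a4 49.
Outer hash (recomputed tag): even-index sum = 479 mod 256 = 223; odd-index sum = 417 mod 256 = 161 → df a1.
Recomputed tag = dfa1; claimed = 97a1 → mismatch.

invalid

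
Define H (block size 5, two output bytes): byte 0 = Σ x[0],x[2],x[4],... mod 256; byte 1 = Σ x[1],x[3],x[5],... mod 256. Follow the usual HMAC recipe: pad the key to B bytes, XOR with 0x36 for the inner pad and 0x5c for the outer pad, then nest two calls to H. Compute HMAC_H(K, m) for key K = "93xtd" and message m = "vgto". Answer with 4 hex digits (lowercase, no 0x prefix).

f21c

Key "93xtd" = 39 33 78 74 64 is exactly B = 5 bytes: K' = 39 33 78 74 64.
K' ⊕ ipad = 0f 05 4e 42 52.  K' ⊕ opad = 65 6f 24 28 38.
Inner input = (K'⊕ipad) ∥ m = 0f 05 4e 42 52 ∥ 76 67 74 6f.
Inner hash: even-index sum = 389 mod 256 = 133; odd-index sum = 305 mod 256 = 49 → 85 31.
Outer input = (K'⊕opad) ∥ inner = 65 6f 24 28 38 ∥ 85 31.
Outer hash (tag): even-index sum = 242 mod 256 = 242; odd-index sum = 284 mod 256 = 28 → f2 1c.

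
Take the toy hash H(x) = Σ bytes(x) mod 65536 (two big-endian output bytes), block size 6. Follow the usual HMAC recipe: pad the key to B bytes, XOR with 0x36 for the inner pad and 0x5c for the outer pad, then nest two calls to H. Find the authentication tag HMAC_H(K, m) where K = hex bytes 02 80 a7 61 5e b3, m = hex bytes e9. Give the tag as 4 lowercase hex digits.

040e

Key hex bytes 02 80 a7 61 5e b3 is exactly B = 6 bytes: K' = 02 80 a7 61 5e b3.
K' ⊕ ipad = 34 b6 91 57 68 85.  K' ⊕ opad = 5e dc fb 3d 02 ef.
Inner input = (K'⊕ipad) ∥ m = 34 b6 91 57 68 85 ∥ e9.
Inner hash: sum = 52+182+145+87+104+133+233 = 936 → 03 a8.
Outer input = (K'⊕opad) ∥ inner = 5e dc fb 3d 02 ef ∥ 03 a8.
Outer hash (tag): sum = 94+220+251+61+2+239+3+168 = 1038 → 04 0e.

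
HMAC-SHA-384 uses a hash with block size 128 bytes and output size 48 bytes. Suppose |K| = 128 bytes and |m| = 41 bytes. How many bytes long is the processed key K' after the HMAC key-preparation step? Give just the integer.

Key is 128 ≤ 128 bytes, zero-padded: |K'| = 128.

128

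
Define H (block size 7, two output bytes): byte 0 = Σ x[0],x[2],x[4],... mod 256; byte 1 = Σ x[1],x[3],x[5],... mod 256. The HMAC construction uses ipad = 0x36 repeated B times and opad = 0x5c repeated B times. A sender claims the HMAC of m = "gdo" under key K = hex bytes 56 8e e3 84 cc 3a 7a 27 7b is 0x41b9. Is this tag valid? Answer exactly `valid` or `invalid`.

valid

Key hex bytes 56 8e e3 84 cc 3a 7a 27 7b is 9 bytes > B = 7, so hash it first: H(key) = fa 73, then zero-pad to 7 bytes: K' = fa 73 00 00 00 00 00.
K' ⊕ ipad = cc 45 36 36 36 36 36; K' ⊕ opad = a6 2f 5c 5c 5c 5c 5c.
Inner hash: even-index sum = 466 mod 256 = 210; odd-index sum = 391 mod 256 = 135 → d2 87.
Outer hash (recomputed tag): even-index sum = 577 mod 256 = 65; odd-index sum = 441 mod 256 = 185 → 41 b9.
Recomputed tag = 41b9; claimed = 41b9 → match.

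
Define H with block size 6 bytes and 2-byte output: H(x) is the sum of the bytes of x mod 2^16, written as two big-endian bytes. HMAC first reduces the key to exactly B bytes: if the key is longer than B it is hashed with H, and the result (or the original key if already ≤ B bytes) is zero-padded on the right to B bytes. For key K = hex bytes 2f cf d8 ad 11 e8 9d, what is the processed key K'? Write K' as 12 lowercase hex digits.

|K| = 7 > B = 6, so first hash the key.
H(K): sum = 47+207+216+173+17+232+157 = 1049 → 04 19.
Zero-pad H(K) = 04 19 to 6 bytes: K' = 04 19 00 00 00 00.

041900000000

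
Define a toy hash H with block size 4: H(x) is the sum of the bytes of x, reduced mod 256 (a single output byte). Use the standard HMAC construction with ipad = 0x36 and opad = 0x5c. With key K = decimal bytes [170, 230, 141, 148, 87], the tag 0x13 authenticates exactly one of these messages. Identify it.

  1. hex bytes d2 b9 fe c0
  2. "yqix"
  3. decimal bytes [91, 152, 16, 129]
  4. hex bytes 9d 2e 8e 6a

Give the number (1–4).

2

Key decimal bytes [170, 230, 141, 148, 87] = aa e6 8d 94 57 is 5 bytes > B = 4, so hash it first: H(key) = 08, then zero-pad to 4 bytes: K' = 08 00 00 00.
K' ⊕ ipad = 3e 36 36 36; K' ⊕ opad = 54 5c 5c 5c.
m1: inner = H(3e 36 36 36 d2 b9 fe c0) = 29; tag = H(54 5c 5c 5c 29) = 91
m2: inner = H(3e 36 36 36 79 71 69 78) = ab; tag = H(54 5c 5c 5c ab) = 13 ← matches
m3: inner = H(3e 36 36 36 5b 98 10 81) = 64; tag = H(54 5c 5c 5c 64) = cc
m4: inner = H(3e 36 36 36 9d 2e 8e 6a) = a3; tag = H(54 5c 5c 5c a3) = 0b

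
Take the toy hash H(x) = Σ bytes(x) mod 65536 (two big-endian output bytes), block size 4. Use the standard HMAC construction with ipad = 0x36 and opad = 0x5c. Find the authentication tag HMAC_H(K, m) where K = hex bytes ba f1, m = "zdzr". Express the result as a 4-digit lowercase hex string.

Key hex bytes ba f1 is 2 bytes ≤ B = 4; zero-pad to 4 bytes: K' = ba f1 00 00.
K' ⊕ ipad = 8c c7 36 36.  K' ⊕ opad = e6 ad 5c 5c.
Inner input = (K'⊕ipad) ∥ m = 8c c7 36 36 ∥ 7a 64 7a 72.
Inner hash: sum = 140+199+54+54+122+100+122+114 = 905 → 03 89.
Outer input = (K'⊕opad) ∥ inner = e6 ad 5c 5c ∥ 03 89.
Outer hash (tag): sum = 230+173+92+92+3+137 = 727 → 02 d7.

02d7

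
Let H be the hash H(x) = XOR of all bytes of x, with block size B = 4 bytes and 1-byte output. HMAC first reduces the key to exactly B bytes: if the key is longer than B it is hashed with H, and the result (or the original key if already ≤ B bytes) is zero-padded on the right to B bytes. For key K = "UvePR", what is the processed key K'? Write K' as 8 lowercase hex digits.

|K| = 5 > B = 4, so first hash the key.
H(K): XOR 55⊕76⊕65⊕50⊕52 = 44.
Zero-pad H(K) = 44 to 4 bytes: K' = 44 00 00 00.

44000000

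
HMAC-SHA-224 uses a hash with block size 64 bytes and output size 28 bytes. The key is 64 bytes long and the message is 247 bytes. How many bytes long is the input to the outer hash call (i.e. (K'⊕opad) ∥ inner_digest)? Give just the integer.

Key is 64 ≤ 64 bytes, zero-padded: |K'| = 64.
Outer input = (K'⊕opad) ∥ H(inner) → 64 + 28 = 92 bytes.

92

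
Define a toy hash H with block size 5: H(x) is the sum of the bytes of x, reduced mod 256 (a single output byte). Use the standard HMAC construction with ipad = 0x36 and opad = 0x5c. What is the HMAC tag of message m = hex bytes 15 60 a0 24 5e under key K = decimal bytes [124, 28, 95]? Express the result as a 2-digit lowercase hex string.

Key decimal bytes [124, 28, 95] = 7c 1c 5f is 3 bytes ≤ B = 5; zero-pad to 5 bytes: K' = 7c 1c 5f 00 00.
K' ⊕ ipad = 4a 2a 69 36 36.  K' ⊕ opad = 20 40 03 5c 5c.
Inner input = (K'⊕ipad) ∥ m = 4a 2a 69 36 36 ∥ 15 60 a0 24 5e.
Inner hash: sum = 74+42+105+54+54+21+96+160+36+94 = 736; mod 256 = 224 → e0.
Outer input = (K'⊕opad) ∥ inner = 20 40 03 5c 5c ∥ e0.
Outer hash (tag): sum = 32+64+3+92+92+224 = 507; mod 256 = 251 → fb.

fb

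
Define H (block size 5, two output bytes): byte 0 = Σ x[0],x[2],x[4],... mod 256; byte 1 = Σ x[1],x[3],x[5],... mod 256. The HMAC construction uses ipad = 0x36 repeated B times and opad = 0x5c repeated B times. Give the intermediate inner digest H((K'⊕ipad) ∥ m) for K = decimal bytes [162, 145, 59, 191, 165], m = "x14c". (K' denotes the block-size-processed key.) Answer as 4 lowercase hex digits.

Key decimal bytes [162, 145, 59, 191, 165] = a2 91 3b bf a5 is exactly B = 5 bytes: K' = a2 91 3b bf a5.
K' ⊕ ipad = 94 a7 0d 89 93.
Inner input = 94 a7 0d 89 93 ∥ 78 31 34 63.
Inner hash: even-index sum = 456 mod 256 = 200; odd-index sum = 476 mod 256 = 220 → c8 dc.

c8dc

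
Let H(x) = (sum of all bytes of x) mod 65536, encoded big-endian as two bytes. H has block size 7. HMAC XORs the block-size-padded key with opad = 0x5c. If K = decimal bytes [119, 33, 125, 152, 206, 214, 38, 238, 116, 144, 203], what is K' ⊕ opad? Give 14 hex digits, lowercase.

5a685c5c5c5c5c

Key decimal bytes [119, 33, 125, 152, 206, 214, 38, 238, 116, 144, 203] = 77 21 7d 98 ce d6 26 ee 74 90 cb is 11 bytes > B = 7, so hash it first: H(key) = 06 34, then zero-pad to 7 bytes: K' = 06 34 00 00 00 00 00.
XOR each byte with 0x5c: 06⊕5c=5a, 34⊕5c=68, 00⊕5c=5c, 00⊕5c=5c, 00⊕5c=5c, 00⊕5c=5c, 00⊕5c=5c.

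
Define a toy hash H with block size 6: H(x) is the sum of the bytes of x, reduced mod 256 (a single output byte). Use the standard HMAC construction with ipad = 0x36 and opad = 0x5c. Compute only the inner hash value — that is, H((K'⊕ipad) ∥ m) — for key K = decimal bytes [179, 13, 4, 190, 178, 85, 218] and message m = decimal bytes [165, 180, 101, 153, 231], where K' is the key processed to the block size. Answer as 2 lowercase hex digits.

Key decimal bytes [179, 13, 4, 190, 178, 85, 218] = b3 0d 04 be b2 55 da is 7 bytes > B = 6, so hash it first: H(key) = 63, then zero-pad to 6 bytes: K' = 63 00 00 00 00 00.
K' ⊕ ipad = 55 36 36 36 36 36.
Inner input = 55 36 36 36 36 36 ∥ a5 b4 65 99 e7.
Inner hash: sum = 85+54+54+54+54+54+165+180+101+153+231 = 1185; mod 256 = 161 → a1.

a1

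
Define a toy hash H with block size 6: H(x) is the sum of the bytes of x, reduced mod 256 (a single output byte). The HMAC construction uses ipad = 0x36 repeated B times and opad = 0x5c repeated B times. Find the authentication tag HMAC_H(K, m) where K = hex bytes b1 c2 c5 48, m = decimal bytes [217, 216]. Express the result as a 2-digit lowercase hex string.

Key hex bytes b1 c2 c5 48 is 4 bytes ≤ B = 6; zero-pad to 6 bytes: K' = b1 c2 c5 48 00 00.
K' ⊕ ipad = 87 f4 f3 7e 36 36.  K' ⊕ opad = ed 9e 99 14 5c 5c.
Inner input = (K'⊕ipad) ∥ m = 87 f4 f3 7e 36 36 ∥ d9 d8.
Inner hash: sum = 135+244+243+126+54+54+217+216 = 1289; mod 256 = 9 → 09.
Outer input = (K'⊕opad) ∥ inner = ed 9e 99 14 5c 5c ∥ 09.
Outer hash (tag): sum = 237+158+153+20+92+92+9 = 761; mod 256 = 249 → f9.

f9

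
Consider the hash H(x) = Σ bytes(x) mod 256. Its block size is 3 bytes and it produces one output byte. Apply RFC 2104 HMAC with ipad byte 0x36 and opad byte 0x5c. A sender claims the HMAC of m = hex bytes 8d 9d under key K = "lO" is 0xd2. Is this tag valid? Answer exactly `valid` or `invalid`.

Key "lO" = 6c 4f is 2 bytes ≤ B = 3; zero-pad to 3 bytes: K' = 6c 4f 00.
K' ⊕ ipad = 5a 79 36; K' ⊕ opad = 30 13 5c.
Inner hash: sum = 90+121+54+141+157 = 563; mod 256 = 51 → 33.
Outer hash (recomputed tag): sum = 48+19+92+51 = 210 → d2.
Recomputed tag = d2; claimed = d2 → match.

valid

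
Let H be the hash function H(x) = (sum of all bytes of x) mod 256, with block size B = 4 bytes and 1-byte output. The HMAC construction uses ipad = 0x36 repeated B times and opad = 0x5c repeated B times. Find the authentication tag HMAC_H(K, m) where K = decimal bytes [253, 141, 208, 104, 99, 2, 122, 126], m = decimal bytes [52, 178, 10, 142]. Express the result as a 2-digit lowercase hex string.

Key decimal bytes [253, 141, 208, 104, 99, 2, 122, 126] = fd 8d d0 68 63 02 7a 7e is 8 bytes > B = 4, so hash it first: H(key) = 1f, then zero-pad to 4 bytes: K' = 1f 00 00 00.
K' ⊕ ipad = 29 36 36 36.  K' ⊕ opad = 43 5c 5c 5c.
Inner input = (K'⊕ipad) ∥ m = 29 36 36 36 ∥ 34 b2 0a 8e.
Inner hash: sum = 41+54+54+54+52+178+10+142 = 585; mod 256 = 73 → 49.
Outer input = (K'⊕opad) ∥ inner = 43 5c 5c 5c ∥ 49.
Outer hash (tag): sum = 67+92+92+92+73 = 416; mod 256 = 160 → a0.

a0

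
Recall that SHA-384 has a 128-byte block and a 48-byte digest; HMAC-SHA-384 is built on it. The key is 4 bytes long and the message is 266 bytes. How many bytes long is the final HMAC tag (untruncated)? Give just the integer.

48

The tag is one SHA-384 digest: 48 bytes.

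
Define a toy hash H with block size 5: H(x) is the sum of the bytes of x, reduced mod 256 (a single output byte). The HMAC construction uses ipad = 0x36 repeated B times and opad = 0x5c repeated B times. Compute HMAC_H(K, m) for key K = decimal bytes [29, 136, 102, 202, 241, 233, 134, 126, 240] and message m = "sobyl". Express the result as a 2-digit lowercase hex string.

05

Key decimal bytes [29, 136, 102, 202, 241, 233, 134, 126, 240] = 1d 88 66 ca f1 e9 86 7e f0 is 9 bytes > B = 5, so hash it first: H(key) = a3, then zero-pad to 5 bytes: K' = a3 00 00 00 00.
K' ⊕ ipad = 95 36 36 36 36.  K' ⊕ opad = ff 5c 5c 5c 5c.
Inner input = (K'⊕ipad) ∥ m = 95 36 36 36 36 ∥ 73 6f 62 79 6c.
Inner hash: sum = 149+54+54+54+54+115+111+98+121+108 = 918; mod 256 = 150 → 96.
Outer input = (K'⊕opad) ∥ inner = ff 5c 5c 5c 5c ∥ 96.
Outer hash (tag): sum = 255+92+92+92+92+150 = 773; mod 256 = 5 → 05.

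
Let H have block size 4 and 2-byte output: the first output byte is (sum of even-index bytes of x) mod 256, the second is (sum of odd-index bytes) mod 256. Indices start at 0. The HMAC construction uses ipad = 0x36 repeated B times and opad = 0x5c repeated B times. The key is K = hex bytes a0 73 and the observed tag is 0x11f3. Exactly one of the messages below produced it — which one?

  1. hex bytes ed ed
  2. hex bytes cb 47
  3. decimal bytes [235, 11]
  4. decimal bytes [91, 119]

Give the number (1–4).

1

Key hex bytes a0 73 is 2 bytes ≤ B = 4; zero-pad to 4 bytes: K' = a0 73 00 00.
K' ⊕ ipad = 96 45 36 36; K' ⊕ opad = fc 2f 5c 5c.
m1: inner = H(96 45 36 36 ed ed) = b9 68; tag = H(fc 2f 5c 5c b9 68) = 11f3 ← matches
m2: inner = H(96 45 36 36 cb 47) = 97 c2; tag = H(fc 2f 5c 5c 97 c2) = ef4d
m3: inner = H(96 45 36 36 eb 0b) = b7 86; tag = H(fc 2f 5c 5c b7 86) = 0f11
m4: inner = H(96 45 36 36 5b 77) = 27 f2; tag = H(fc 2f 5c 5c 27 f2) = 7f7d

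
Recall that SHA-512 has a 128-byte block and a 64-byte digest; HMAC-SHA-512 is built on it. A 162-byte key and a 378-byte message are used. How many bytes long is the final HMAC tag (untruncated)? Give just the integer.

The tag is one SHA-512 digest: 64 bytes.

64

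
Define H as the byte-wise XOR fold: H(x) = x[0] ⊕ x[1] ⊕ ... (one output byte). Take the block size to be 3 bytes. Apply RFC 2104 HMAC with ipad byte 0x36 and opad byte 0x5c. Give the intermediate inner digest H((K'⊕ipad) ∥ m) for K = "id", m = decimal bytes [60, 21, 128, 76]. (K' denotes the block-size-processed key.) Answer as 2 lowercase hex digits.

de

Key "id" = 69 64 is 2 bytes ≤ B = 3; zero-pad to 3 bytes: K' = 69 64 00.
K' ⊕ ipad = 5f 52 36.
Inner input = 5f 52 36 ∥ 3c 15 80 4c.
Inner hash: XOR 5f⊕52⊕36⊕3c⊕15⊕80⊕4c = de.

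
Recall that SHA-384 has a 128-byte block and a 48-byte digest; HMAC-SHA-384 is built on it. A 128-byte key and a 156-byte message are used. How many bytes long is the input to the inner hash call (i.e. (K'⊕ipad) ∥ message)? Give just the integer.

284

Key is 128 ≤ 128 bytes, zero-padded: |K'| = 128.
Inner input = (K'⊕ipad) ∥ m → 128 + 156 = 284 bytes.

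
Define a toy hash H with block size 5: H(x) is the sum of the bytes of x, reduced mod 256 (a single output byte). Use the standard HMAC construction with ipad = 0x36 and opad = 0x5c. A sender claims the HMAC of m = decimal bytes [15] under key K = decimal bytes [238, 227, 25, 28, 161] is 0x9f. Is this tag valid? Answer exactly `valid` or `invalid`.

Key decimal bytes [238, 227, 25, 28, 161] = ee e3 19 1c a1 is exactly B = 5 bytes: K' = ee e3 19 1c a1.
K' ⊕ ipad = d8 d5 2f 2a 97; K' ⊕ opad = b2 bf 45 40 fd.
Inner hash: sum = 216+213+47+42+151+15 = 684; mod 256 = 172 → ac.
Outer hash (recomputed tag): sum = 178+191+69+64+253+172 = 927; mod 256 = 159 → 9f.
Recomputed tag = 9f; claimed = 9f → match.

valid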